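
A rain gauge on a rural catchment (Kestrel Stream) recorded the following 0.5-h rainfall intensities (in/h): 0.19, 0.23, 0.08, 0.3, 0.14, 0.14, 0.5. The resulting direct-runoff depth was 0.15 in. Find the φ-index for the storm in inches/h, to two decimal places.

φ ≈ 0.25 in/h

Only the 2 blocks with intensity above φ contribute runoff: 0.3, 0.5 in/h.
Σ(I−φ)·Δt = d  ⇒  (0.3+0.5 − 2φ)·0.5 = 0.15
φ = (0.8000 − 0.15/0.5) / 2 = 0.25 in/h.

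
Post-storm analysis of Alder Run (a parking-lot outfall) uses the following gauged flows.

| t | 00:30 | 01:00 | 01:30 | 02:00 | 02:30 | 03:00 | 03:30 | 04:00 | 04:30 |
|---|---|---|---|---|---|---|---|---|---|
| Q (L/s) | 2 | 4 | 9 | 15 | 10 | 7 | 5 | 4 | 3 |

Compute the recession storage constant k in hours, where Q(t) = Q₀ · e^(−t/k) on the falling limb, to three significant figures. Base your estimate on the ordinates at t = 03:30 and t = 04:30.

On the falling limb, Q drops from 5 to 3 L/s between t = 03:30 and t = 04:30 (Δt = 1 h).
k = −Δt / ln(Q₂/Q₁) = −1 / ln(3/5) = 1.96 h.

k ≈ 1.96 h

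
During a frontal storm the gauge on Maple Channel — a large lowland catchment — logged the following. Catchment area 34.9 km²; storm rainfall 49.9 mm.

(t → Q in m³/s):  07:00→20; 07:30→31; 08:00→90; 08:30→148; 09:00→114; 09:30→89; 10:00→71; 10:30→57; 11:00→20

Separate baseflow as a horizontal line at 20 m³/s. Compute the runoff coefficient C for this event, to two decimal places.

ΣQ_DR = 460.0 m³/s; V = ΣQ_DR·Δt = 8.280 × 10^5 m³.
Runoff depth d = V / A = 23.72 mm.
C = d / P = 23.72 / 49.9 = 0.48.

C ≈ 0.48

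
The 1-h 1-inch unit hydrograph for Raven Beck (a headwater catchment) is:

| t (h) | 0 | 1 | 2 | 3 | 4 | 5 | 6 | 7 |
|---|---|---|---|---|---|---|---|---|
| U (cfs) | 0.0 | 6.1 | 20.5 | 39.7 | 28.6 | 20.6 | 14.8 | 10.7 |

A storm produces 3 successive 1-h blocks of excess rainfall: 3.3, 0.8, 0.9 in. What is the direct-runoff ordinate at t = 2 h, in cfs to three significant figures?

By discrete convolution, Q_j = Σ (P_i / 1 in) · U_{j−i}.
At t = 2 h (j=2): Q = (3.3/1)·20.5 + (0.8/1)·6.1 + (0.9/1)·0.0 = 72.5 cfs.

Q ≈ 72.5 cfs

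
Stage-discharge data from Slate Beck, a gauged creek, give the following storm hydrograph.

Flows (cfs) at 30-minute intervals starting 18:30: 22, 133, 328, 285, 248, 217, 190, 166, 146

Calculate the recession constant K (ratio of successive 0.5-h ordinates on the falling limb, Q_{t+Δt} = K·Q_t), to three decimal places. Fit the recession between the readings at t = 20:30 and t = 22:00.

Using the recession-limb readings at t = 20:30 and t = 22:00: Q falls from 248 to 166 cfs over 3 intervals.
K = (Q₂/Q₁)^(1/3) = (166/248)^(1/3) = 0.875.

K ≈ 0.875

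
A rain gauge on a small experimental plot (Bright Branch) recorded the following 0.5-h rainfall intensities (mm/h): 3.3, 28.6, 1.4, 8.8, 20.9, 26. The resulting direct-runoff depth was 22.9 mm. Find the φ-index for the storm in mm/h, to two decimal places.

φ ≈ 9.90 mm/h

Only the 3 blocks with intensity above φ contribute runoff: 28.6, 20.9, 26 mm/h.
Σ(I−φ)·Δt = d  ⇒  (28.6+20.9+26 − 3φ)·0.5 = 22.9
φ = (75.50 − 22.9/0.5) / 3 = 9.90 mm/h.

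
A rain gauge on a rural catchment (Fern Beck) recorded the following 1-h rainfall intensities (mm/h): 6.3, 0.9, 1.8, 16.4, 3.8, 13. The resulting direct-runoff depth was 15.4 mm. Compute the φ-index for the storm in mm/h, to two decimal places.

φ ≈ 7.00 mm/h

Only the 2 blocks with intensity above φ contribute runoff: 16.4, 13 mm/h.
Σ(I−φ)·Δt = d  ⇒  (16.4+13 − 2φ)·1 = 15.4
φ = (29.40 − 15.4/1) / 2 = 7.00 mm/h.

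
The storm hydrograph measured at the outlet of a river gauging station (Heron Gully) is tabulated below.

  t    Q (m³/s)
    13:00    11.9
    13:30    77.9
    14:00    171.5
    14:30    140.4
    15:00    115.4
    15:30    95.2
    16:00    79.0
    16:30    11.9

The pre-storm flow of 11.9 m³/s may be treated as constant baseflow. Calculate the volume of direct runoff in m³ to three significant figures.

Direct-runoff ordinates (Q − Q_b): 0.0, 66.0, 159.6, 128.5, 103.5, 83.3, 67.1, 0.0 m³/s.
ΣQ_DR = 608.0 m³/s.
With Δt = 0.5 h = 1800 s, V = ΣQ_DR · Δt = 608.0 × 1800 = 1.09 × 10^6 m³.

V ≈ 1.09 × 10^6 m³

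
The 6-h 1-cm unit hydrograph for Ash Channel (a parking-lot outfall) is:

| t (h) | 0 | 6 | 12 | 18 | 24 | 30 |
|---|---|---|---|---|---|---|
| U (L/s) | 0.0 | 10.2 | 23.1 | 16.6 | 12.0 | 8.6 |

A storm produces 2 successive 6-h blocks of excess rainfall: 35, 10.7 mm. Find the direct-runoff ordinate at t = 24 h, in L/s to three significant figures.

Q ≈ 59.8 L/s

By discrete convolution, Q_j = Σ (P_i / 10 mm) · U_{j−i}.
At t = 24 h (j=4): Q = (35/10)·12.0 + (10.7/10)·16.6 = 59.8 L/s.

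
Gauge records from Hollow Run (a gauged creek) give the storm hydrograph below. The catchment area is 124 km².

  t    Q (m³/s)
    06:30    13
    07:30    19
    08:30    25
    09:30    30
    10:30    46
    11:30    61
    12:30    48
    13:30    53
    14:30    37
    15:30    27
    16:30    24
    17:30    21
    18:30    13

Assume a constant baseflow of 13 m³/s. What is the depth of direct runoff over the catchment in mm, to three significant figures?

d ≈ 7.20 mm

Direct runoff: 0.0, 6.0, 12.0, 17.0, 33.0, 48.0, 35.0, 40.0, 24.0, 14.0, 11.0, 8.0, 0.0 m³/s; ΣQ_DR = 248.0 m³/s.
V = ΣQ_DR · Δt = 248.0 × 3600 s = 8.928 × 10^5 m³.
Over A = 124 km², depth = V / A = 7.20 mm.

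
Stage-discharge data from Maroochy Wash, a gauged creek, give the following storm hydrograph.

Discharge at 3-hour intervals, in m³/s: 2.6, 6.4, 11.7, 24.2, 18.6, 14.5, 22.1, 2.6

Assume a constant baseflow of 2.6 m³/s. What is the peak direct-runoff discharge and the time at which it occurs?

Subtracting baseflow gives direct-runoff ordinates: 0.0, 3.8, 9.1, 21.6, 16.0, 11.9, 19.5, 0.0 m³/s.
The maximum is 21.6 m³/s, occurring at the reading for t = 9 h.

Q_p = 21.6 m³/s at t = 9 h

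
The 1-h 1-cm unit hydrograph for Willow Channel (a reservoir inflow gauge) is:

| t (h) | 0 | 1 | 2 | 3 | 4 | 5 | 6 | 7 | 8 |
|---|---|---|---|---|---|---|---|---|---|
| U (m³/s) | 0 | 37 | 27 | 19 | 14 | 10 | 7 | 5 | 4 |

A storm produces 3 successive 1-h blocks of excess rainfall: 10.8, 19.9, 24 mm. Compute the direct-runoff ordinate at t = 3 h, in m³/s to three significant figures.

Q ≈ 163 m³/s

By discrete convolution, Q_j = Σ (P_i / 10 mm) · U_{j−i}.
At t = 3 h (j=3): Q = (10.8/10)·19 + (19.9/10)·27 + (24/10)·37 = 163 m³/s.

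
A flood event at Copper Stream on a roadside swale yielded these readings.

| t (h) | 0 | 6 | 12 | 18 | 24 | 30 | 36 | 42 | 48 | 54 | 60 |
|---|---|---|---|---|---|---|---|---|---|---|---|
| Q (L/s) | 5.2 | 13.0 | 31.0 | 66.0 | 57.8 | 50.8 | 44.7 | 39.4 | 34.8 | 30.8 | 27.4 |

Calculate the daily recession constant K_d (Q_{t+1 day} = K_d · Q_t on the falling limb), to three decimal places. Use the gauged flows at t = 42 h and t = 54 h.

Between t = 42 h and t = 54 h the flow falls from 39.4 to 30.8 L/s over 2×6 h = 12 h.
Per-interval ratio K = (30.8/39.4)^(1/2) = 0.8842; K_d = K^(24/6) = 0.611.

K_d ≈ 0.611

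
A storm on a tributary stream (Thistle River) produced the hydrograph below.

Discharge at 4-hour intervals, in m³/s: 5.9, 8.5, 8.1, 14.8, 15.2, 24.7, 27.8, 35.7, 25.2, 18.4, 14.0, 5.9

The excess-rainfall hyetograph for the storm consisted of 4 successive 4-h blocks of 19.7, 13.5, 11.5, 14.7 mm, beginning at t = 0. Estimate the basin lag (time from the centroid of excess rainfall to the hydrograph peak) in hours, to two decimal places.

Centroid of excess rainfall: t_c = Σ P_i·t̄_i / ΣP_i = 7.4276 h (block centres at 2, 6, 10, 14 h).
Hydrograph peak occurs at t = 28 h, so basin lag t_L = 28 − 7.4276 = 20.57 h.

t_L ≈ 20.57 h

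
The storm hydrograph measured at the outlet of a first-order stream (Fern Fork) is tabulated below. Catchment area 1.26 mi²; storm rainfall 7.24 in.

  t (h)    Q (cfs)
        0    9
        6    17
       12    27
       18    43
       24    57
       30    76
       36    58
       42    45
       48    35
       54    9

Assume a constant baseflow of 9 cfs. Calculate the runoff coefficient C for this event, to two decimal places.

C ≈ 0.29

ΣQ_DR = 286.0 cfs; V = ΣQ_DR·Δt = 6.178 × 10^6 ft³.
Runoff depth d = V / A = 2.110 in.
C = d / P = 2.110 / 7.24 = 0.29.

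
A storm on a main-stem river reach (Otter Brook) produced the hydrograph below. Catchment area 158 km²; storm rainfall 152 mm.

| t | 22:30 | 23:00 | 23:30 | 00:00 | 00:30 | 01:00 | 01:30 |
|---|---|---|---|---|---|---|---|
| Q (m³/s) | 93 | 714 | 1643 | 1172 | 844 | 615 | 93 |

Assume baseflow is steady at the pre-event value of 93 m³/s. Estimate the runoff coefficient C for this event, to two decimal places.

ΣQ_DR = 4523 m³/s; V = ΣQ_DR·Δt = 8.141 × 10^6 m³.
Runoff depth d = V / A = 51.53 mm.
C = d / P = 51.53 / 152 = 0.34.

C ≈ 0.34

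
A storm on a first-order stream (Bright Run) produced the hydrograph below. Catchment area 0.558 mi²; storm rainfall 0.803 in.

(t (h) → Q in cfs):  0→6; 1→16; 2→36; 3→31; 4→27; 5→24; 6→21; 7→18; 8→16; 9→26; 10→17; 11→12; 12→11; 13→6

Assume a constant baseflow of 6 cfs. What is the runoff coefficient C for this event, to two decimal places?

C ≈ 0.63

ΣQ_DR = 183.0 cfs; V = ΣQ_DR·Δt = 6.588 × 10^5 ft³.
Runoff depth d = V / A = 0.5082 in.
C = d / P = 0.5082 / 0.803 = 0.63.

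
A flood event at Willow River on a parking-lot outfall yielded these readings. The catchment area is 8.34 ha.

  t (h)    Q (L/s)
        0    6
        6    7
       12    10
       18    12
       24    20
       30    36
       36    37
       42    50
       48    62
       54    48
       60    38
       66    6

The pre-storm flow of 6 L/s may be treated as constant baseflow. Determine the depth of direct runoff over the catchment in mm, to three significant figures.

d ≈ 67.3 mm

Direct runoff: 0.0, 1.0, 4.0, 6.0, 14.0, 30.0, 31.0, 44.0, 56.0, 42.0, 32.0, 0.0 L/s; ΣQ_DR = 260.0 L/s.
V = ΣQ_DR · Δt = 260.0 × 21600 s = 5.616 × 10^6 L.
Over A = 8.34 ha, depth = V / A = 67.3 mm.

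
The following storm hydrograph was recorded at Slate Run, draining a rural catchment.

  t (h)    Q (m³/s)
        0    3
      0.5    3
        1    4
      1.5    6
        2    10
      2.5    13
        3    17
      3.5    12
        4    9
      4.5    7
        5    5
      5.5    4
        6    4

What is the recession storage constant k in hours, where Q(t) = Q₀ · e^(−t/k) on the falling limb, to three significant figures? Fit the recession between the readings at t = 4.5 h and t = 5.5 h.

k ≈ 1.79 h

On the falling limb, Q drops from 7 to 4 m³/s between t = 4.5 h and t = 5.5 h (Δt = 1 h).
k = −Δt / ln(Q₂/Q₁) = −1 / ln(4/7) = 1.79 h.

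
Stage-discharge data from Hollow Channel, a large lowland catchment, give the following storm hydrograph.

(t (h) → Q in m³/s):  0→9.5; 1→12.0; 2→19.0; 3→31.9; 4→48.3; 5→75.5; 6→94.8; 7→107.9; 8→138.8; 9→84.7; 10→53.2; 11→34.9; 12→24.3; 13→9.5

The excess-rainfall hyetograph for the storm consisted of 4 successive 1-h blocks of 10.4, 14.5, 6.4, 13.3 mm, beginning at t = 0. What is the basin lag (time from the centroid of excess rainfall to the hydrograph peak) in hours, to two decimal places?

t_L ≈ 5.99 h

Centroid of excess rainfall: t_c = Σ P_i·t̄_i / ΣP_i = 2.0067 h (block centres at 0.5, 1.5, 2.5, 3.5 h).
Hydrograph peak occurs at t = 8 h, so basin lag t_L = 8 − 2.0067 = 5.99 h.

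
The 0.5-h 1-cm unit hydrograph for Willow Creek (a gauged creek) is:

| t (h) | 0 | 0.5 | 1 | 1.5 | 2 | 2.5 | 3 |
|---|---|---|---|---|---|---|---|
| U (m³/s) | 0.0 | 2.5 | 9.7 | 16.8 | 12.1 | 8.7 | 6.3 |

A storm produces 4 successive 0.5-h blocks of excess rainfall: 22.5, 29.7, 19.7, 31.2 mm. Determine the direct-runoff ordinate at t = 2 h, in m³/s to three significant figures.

By discrete convolution, Q_j = Σ (P_i / 10 mm) · U_{j−i}.
At t = 2 h (j=4): Q = (22.5/10)·12.1 + (29.7/10)·16.8 + (19.7/10)·9.7 + (31.2/10)·2.5 = 104 m³/s.

Q ≈ 104 m³/s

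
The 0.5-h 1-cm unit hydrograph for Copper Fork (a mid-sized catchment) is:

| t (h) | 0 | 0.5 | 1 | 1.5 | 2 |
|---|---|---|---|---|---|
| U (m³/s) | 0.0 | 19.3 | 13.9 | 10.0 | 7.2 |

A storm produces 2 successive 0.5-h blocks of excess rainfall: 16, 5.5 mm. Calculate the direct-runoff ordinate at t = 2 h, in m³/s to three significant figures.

By discrete convolution, Q_j = Σ (P_i / 10 mm) · U_{j−i}.
At t = 2 h (j=4): Q = (16/10)·7.2 + (5.5/10)·10.0 = 17.0 m³/s.

Q ≈ 17.0 m³/s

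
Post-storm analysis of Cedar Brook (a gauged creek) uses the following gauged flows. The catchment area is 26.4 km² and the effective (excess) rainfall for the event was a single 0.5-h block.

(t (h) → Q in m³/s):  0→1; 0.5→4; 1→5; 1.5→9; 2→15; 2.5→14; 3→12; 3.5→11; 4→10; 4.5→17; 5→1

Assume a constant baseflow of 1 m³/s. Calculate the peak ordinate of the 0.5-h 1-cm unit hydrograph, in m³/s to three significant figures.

U_p ≈ 26.7 m³/s

Direct runoff: 0.0, 3.0, 4.0, 8.0, 14.0, 13.0, 11.0, 10.0, 9.0, 16.0, 0.0 m³/s; ΣQ_DR = 88.00 m³/s, peak = 16.0 m³/s.
Runoff depth d = ΣQ_DR·Δt / A = 88.00 × 1800 / (26.4 km²) = 6.000 mm.
The 1-cm UH is the DRH scaled by (10 mm)/d, so U_p = 16.0 × 10/6.000 = 26.7 m³/s.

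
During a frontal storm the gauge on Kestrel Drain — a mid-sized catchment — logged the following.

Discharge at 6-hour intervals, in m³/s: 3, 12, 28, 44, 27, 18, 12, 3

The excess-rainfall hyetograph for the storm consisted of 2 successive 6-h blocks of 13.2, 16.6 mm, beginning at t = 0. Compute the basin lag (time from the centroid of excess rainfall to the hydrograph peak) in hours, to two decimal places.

Centroid of excess rainfall: t_c = Σ P_i·t̄_i / ΣP_i = 6.3423 h (block centres at 3, 9 h).
Hydrograph peak occurs at t = 18 h, so basin lag t_L = 18 − 6.3423 = 11.66 h.

t_L ≈ 11.66 h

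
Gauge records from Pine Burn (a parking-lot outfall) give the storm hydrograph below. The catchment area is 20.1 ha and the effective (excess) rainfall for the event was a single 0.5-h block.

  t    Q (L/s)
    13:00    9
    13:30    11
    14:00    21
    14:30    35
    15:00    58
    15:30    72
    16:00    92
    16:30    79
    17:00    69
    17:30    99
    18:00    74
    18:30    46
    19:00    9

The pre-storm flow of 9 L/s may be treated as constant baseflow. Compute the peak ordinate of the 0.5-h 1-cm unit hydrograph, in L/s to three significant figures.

Direct runoff: 0.0, 2.0, 12.0, 26.0, 49.0, 63.0, 83.0, 70.0, 60.0, 90.0, 65.0, 37.0, 0.0 L/s; ΣQ_DR = 557.0 L/s, peak = 90.0 L/s.
Runoff depth d = ΣQ_DR·Δt / A = 557.0 × 1800 / (20.1 ha) = 4.988 mm.
The 1-cm UH is the DRH scaled by (10 mm)/d, so U_p = 90.0 × 10/4.988 = 180 L/s.

U_p ≈ 180 L/s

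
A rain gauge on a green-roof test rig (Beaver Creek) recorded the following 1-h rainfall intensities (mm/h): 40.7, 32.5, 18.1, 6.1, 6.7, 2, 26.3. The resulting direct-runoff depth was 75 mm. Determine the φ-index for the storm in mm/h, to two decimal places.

Only the 4 blocks with intensity above φ contribute runoff: 40.7, 32.5, 18.1, 26.3 mm/h.
Σ(I−φ)·Δt = d  ⇒  (40.7+32.5+18.1+26.3 − 4φ)·1 = 75
φ = (117.6 − 75/1) / 4 = 10.65 mm/h.

φ ≈ 10.65 mm/h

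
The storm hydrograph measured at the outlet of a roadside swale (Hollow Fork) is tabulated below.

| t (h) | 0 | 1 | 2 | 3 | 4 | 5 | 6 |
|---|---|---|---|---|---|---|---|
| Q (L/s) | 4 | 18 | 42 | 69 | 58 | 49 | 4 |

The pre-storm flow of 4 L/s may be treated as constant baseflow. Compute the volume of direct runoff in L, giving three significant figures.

V ≈ 7.78 × 10^5 L

Direct-runoff ordinates (Q − Q_b): 0.0, 14.0, 38.0, 65.0, 54.0, 45.0, 0.0 L/s.
ΣQ_DR = 216.0 L/s.
With Δt = 1 h = 3600 s, V = ΣQ_DR · Δt = 216.0 × 3600 = 7.78 × 10^5 L.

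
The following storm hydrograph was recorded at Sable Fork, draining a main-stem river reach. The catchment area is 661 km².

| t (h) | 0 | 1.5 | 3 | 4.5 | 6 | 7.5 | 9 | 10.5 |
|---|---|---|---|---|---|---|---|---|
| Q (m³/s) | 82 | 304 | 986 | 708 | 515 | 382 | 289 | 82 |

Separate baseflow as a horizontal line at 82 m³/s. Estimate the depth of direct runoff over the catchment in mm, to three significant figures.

Direct runoff: 0.0, 222.0, 904.0, 626.0, 433.0, 300.0, 207.0, 0.0 m³/s; ΣQ_DR = 2692 m³/s.
V = ΣQ_DR · Δt = 2692 × 5400 s = 1.454 × 10^7 m³.
Over A = 661 km², depth = V / A = 22.0 mm.

d ≈ 22.0 mm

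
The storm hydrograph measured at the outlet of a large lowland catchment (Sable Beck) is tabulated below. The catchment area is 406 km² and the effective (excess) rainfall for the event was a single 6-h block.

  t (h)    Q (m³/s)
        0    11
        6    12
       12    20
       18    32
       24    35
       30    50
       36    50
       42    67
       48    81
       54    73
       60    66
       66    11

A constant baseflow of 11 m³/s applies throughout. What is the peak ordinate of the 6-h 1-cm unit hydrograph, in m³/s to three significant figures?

U_p ≈ 35.0 m³/s

Direct runoff: 0.0, 1.0, 9.0, 21.0, 24.0, 39.0, 39.0, 56.0, 70.0, 62.0, 55.0, 0.0 m³/s; ΣQ_DR = 376.0 m³/s, peak = 70.0 m³/s.
Runoff depth d = ΣQ_DR·Δt / A = 376.0 × 21600 / (406 km²) = 20.00 mm.
The 1-cm UH is the DRH scaled by (10 mm)/d, so U_p = 70.0 × 10/20.00 = 35.0 m³/s.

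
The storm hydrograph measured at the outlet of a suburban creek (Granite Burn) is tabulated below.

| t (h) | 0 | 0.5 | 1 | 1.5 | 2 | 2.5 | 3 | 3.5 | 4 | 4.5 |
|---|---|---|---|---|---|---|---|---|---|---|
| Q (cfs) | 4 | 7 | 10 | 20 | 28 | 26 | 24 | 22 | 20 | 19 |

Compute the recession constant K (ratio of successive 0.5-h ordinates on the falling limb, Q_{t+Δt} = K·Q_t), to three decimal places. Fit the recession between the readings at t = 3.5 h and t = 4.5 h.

K ≈ 0.929

Using the recession-limb readings at t = 3.5 h and t = 4.5 h: Q falls from 22 to 19 cfs over 2 intervals.
K = (Q₂/Q₁)^(1/2) = (19/22)^(1/2) = 0.929.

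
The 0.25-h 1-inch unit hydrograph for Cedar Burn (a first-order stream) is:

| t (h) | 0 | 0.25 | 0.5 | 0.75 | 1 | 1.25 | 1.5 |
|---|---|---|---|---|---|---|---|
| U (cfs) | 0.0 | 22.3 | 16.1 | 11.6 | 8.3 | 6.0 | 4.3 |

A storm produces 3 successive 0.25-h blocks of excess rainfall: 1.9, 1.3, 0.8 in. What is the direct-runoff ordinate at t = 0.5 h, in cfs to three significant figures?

Q ≈ 59.6 cfs

By discrete convolution, Q_j = Σ (P_i / 1 in) · U_{j−i}.
At t = 0.5 h (j=2): Q = (1.9/1)·16.1 + (1.3/1)·22.3 + (0.8/1)·0.0 = 59.6 cfs.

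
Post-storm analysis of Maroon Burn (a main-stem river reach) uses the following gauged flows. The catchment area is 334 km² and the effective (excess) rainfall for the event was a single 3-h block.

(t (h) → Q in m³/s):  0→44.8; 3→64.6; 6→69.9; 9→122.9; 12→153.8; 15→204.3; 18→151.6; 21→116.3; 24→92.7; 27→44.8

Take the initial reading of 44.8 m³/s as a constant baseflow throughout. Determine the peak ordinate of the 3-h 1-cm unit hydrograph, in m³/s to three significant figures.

U_p ≈ 79.9 m³/s

Direct runoff: 0.0, 19.8, 25.1, 78.1, 109.0, 159.5, 106.8, 71.5, 47.9, 0.0 m³/s; ΣQ_DR = 617.7 m³/s, peak = 159.5 m³/s.
Runoff depth d = ΣQ_DR·Δt / A = 617.7 × 10800 / (334 km²) = 19.97 mm.
The 1-cm UH is the DRH scaled by (10 mm)/d, so U_p = 159.5 × 10/19.97 = 79.9 m³/s.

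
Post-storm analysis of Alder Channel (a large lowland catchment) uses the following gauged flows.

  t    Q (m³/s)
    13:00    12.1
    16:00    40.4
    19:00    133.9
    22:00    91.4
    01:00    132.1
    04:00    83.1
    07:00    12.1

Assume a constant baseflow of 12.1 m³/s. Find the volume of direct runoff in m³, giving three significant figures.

Direct-runoff ordinates (Q − Q_b): 0.0, 28.3, 121.8, 79.3, 120.0, 71.0, 0.0 m³/s.
ΣQ_DR = 420.4 m³/s.
With Δt = 3 h = 10800 s, V = ΣQ_DR · Δt = 420.4 × 10800 = 4.54 × 10^6 m³.

V ≈ 4.54 × 10^6 m³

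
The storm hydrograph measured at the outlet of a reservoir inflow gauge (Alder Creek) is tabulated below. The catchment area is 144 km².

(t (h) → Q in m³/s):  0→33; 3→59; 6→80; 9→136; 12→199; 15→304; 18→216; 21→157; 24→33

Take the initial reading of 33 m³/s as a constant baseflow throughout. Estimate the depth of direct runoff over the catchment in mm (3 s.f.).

d ≈ 69.0 mm

Direct runoff: 0.0, 26.0, 47.0, 103.0, 166.0, 271.0, 183.0, 124.0, 0.0 m³/s; ΣQ_DR = 920.0 m³/s.
V = ΣQ_DR · Δt = 920.0 × 10800 s = 9.936 × 10^6 m³.
Over A = 144 km², depth = V / A = 69.0 mm.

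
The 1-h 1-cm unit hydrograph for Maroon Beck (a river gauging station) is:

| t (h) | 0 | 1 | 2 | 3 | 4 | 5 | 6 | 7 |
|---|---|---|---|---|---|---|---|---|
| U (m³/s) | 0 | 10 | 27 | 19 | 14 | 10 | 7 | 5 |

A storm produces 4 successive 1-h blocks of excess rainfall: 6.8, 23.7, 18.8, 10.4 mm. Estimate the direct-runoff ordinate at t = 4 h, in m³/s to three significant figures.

By discrete convolution, Q_j = Σ (P_i / 10 mm) · U_{j−i}.
At t = 4 h (j=4): Q = (6.8/10)·14 + (23.7/10)·19 + (18.8/10)·27 + (10.4/10)·10 = 116 m³/s.

Q ≈ 116 m³/s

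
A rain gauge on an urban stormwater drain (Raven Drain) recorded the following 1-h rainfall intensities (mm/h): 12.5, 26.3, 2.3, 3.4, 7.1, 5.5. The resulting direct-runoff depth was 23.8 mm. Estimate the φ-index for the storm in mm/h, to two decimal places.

φ ≈ 7.50 mm/h

Only the 2 blocks with intensity above φ contribute runoff: 12.5, 26.3 mm/h.
Σ(I−φ)·Δt = d  ⇒  (12.5+26.3 − 2φ)·1 = 23.8
φ = (38.80 − 23.8/1) / 2 = 7.50 mm/h.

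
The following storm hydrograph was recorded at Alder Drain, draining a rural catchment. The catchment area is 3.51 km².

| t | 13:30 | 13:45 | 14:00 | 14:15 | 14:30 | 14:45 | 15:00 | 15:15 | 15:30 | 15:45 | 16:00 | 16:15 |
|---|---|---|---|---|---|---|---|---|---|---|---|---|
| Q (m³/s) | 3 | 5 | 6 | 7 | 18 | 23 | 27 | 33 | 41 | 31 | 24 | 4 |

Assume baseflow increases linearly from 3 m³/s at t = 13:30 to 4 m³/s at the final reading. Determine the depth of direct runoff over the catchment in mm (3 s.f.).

d ≈ 46.2 mm

Direct runoff: 0.00, 1.91, 2.82, 3.73, 14.64, 19.55, 23.45, 29.36, 37.27, 27.18, 20.09, 0.00 m³/s; ΣQ_DR = 180.0 m³/s.
V = ΣQ_DR · Δt = 180.0 × 900 s = 1.620 × 10^5 m³.
Over A = 3.51 km², depth = V / A = 46.2 mm.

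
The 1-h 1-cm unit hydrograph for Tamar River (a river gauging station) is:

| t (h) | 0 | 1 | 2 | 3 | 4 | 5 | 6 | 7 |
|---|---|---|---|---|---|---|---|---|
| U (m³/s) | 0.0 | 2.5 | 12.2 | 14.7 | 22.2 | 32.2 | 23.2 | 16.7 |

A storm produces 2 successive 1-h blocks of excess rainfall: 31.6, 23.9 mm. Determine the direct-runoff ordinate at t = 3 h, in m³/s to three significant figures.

By discrete convolution, Q_j = Σ (P_i / 10 mm) · U_{j−i}.
At t = 3 h (j=3): Q = (31.6/10)·14.7 + (23.9/10)·12.2 = 75.6 m³/s.

Q ≈ 75.6 m³/s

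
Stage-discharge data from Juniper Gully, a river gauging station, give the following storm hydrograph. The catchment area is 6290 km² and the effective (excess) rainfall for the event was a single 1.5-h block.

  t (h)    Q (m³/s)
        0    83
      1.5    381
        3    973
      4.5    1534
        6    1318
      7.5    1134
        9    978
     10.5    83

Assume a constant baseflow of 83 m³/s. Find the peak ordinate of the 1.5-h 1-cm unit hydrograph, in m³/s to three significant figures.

Direct runoff: 0.0, 298.0, 890.0, 1451.0, 1235.0, 1051.0, 895.0, 0.0 m³/s; ΣQ_DR = 5820 m³/s, peak = 1451.0 m³/s.
Runoff depth d = ΣQ_DR·Δt / A = 5820 × 5400 / (6290 km²) = 4.997 mm.
The 1-cm UH is the DRH scaled by (10 mm)/d, so U_p = 1451.0 × 10/4.997 = 2900 m³/s.

U_p ≈ 2900 m³/s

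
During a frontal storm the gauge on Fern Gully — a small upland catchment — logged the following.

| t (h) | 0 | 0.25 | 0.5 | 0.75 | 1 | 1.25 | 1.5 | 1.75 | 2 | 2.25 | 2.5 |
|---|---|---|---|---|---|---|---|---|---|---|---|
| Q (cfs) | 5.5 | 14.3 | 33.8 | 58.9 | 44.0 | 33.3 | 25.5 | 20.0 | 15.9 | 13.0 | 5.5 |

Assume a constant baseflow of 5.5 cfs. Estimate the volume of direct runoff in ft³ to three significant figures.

Direct-runoff ordinates (Q − Q_b): 0.0, 8.8, 28.3, 53.4, 38.5, 27.8, 20.0, 14.5, 10.4, 7.5, 0.0 cfs.
ΣQ_DR = 209.2 cfs.
With Δt = 0.25 h = 900 s, V = ΣQ_DR · Δt = 209.2 × 900 = 1.88 × 10^5 ft³.

V ≈ 1.88 × 10^5 ft³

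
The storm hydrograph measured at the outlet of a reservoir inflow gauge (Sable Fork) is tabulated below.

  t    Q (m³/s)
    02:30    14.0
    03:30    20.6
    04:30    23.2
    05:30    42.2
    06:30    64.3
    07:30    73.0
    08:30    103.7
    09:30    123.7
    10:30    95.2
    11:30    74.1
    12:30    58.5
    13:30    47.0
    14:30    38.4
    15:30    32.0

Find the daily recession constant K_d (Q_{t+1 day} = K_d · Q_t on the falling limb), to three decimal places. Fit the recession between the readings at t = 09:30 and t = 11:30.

K_d ≈ 0.002

Between t = 09:30 and t = 11:30 the flow falls from 123.7 to 74.1 m³/s over 2×1 h = 2 h.
Per-interval ratio K = (74.1/123.7)^(1/2) = 0.7740; K_d = K^(24/1) = 0.002.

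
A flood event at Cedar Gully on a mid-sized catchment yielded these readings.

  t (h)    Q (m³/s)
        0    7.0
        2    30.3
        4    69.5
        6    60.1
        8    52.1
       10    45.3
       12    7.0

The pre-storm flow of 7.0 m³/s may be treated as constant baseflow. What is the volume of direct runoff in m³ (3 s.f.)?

Direct-runoff ordinates (Q − Q_b): 0.0, 23.3, 62.5, 53.1, 45.1, 38.3, 0.0 m³/s.
ΣQ_DR = 222.3 m³/s.
With Δt = 2 h = 7200 s, V = ΣQ_DR · Δt = 222.3 × 7200 = 1.60 × 10^6 m³.

V ≈ 1.60 × 10^6 m³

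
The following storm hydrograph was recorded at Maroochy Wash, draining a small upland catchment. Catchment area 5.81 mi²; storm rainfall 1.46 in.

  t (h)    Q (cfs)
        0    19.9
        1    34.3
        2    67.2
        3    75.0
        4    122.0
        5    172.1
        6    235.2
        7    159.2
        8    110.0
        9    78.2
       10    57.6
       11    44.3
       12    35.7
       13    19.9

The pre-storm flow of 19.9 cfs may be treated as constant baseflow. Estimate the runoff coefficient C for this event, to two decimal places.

ΣQ_DR = 952.0 cfs; V = ΣQ_DR·Δt = 3.427 × 10^6 ft³.
Runoff depth d = V / A = 0.2539 in.
C = d / P = 0.2539 / 1.46 = 0.17.

C ≈ 0.17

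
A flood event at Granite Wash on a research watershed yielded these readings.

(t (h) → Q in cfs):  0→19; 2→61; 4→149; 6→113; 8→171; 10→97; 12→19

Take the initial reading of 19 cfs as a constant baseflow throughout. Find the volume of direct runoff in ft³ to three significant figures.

V ≈ 3.57 × 10^6 ft³

Direct-runoff ordinates (Q − Q_b): 0.0, 42.0, 130.0, 94.0, 152.0, 78.0, 0.0 cfs.
ΣQ_DR = 496.0 cfs.
With Δt = 2 h = 7200 s, V = ΣQ_DR · Δt = 496.0 × 7200 = 3.57 × 10^6 ft³.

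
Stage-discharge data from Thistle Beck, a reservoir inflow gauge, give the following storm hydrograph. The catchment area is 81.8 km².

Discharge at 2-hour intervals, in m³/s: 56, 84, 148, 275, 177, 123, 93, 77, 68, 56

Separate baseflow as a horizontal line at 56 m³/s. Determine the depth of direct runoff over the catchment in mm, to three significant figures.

d ≈ 52.5 mm

Direct runoff: 0.0, 28.0, 92.0, 219.0, 121.0, 67.0, 37.0, 21.0, 12.0, 0.0 m³/s; ΣQ_DR = 597.0 m³/s.
V = ΣQ_DR · Δt = 597.0 × 7200 s = 4.298 × 10^6 m³.
Over A = 81.8 km², depth = V / A = 52.5 mm.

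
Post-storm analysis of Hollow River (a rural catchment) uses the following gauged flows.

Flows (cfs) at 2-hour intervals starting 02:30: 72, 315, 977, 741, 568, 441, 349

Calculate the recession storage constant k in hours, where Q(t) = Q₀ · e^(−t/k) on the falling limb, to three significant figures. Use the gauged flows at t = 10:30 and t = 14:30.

On the falling limb, Q drops from 568 to 349 cfs between t = 10:30 and t = 14:30 (Δt = 4 h).
k = −Δt / ln(Q₂/Q₁) = −4 / ln(349/568) = 8.21 h.

k ≈ 8.21 h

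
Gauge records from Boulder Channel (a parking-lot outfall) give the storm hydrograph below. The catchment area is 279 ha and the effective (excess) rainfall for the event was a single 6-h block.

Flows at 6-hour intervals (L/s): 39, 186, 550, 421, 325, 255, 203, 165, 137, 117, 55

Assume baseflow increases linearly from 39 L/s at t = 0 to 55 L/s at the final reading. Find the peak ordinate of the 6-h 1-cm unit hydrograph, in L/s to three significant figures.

Direct runoff: 0.00, 145.40, 507.80, 377.20, 279.60, 208.00, 154.40, 114.80, 85.20, 63.60, 0.00 L/s; ΣQ_DR = 1936 L/s, peak = 507.80 L/s.
Runoff depth d = ΣQ_DR·Δt / A = 1936 × 21600 / (279 ha) = 14.99 mm.
The 1-cm UH is the DRH scaled by (10 mm)/d, so U_p = 507.80 × 10/14.99 = 339 L/s.

U_p ≈ 339 L/s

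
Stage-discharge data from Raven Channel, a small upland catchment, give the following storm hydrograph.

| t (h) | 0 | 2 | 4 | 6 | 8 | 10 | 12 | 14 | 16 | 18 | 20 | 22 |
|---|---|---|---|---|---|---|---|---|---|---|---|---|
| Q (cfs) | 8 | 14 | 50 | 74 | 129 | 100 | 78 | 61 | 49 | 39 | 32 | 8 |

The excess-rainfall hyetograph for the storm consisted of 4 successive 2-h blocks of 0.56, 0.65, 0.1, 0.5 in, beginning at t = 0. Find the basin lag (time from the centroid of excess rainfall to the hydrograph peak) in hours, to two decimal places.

Centroid of excess rainfall: t_c = Σ P_i·t̄_i / ΣP_i = 3.5967 h (block centres at 1, 3, 5, 7 h).
Hydrograph peak occurs at t = 8 h, so basin lag t_L = 8 − 3.5967 = 4.40 h.

t_L ≈ 4.40 h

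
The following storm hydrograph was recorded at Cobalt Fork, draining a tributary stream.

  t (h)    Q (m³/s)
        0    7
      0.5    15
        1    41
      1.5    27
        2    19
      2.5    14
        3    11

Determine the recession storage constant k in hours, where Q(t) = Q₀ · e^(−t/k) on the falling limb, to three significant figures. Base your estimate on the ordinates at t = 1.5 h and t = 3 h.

k ≈ 1.67 h

On the falling limb, Q drops from 27 to 11 m³/s between t = 1.5 h and t = 3 h (Δt = 1.5 h).
k = −Δt / ln(Q₂/Q₁) = −1.5 / ln(11/27) = 1.67 h.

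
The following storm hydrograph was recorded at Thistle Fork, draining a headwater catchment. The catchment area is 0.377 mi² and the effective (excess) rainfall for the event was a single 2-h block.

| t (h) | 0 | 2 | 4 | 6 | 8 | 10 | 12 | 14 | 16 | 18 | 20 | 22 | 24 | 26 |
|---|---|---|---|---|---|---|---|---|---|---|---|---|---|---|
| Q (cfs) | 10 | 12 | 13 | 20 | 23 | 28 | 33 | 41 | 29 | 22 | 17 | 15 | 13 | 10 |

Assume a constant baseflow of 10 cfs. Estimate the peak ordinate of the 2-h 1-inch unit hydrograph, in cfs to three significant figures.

U_p ≈ 25.8 cfs

Direct runoff: 0.0, 2.0, 3.0, 10.0, 13.0, 18.0, 23.0, 31.0, 19.0, 12.0, 7.0, 5.0, 3.0, 0.0 cfs; ΣQ_DR = 146.0 cfs, peak = 31.0 cfs.
Runoff depth d = ΣQ_DR·Δt / A = 146.0 × 7200 / (0.377 mi²) = 1.200 in.
The 1-inch UH is the DRH scaled by (1 in)/d, so U_p = 31.0 × 1/1.200 = 25.8 cfs.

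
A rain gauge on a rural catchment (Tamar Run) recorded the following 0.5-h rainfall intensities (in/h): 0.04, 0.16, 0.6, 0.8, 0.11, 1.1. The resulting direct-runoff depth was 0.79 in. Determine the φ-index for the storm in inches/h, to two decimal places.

φ ≈ 0.31 in/h

Only the 3 blocks with intensity above φ contribute runoff: 0.6, 0.8, 1.1 in/h.
Σ(I−φ)·Δt = d  ⇒  (0.6+0.8+1.1 − 3φ)·0.5 = 0.79
φ = (2.500 − 0.79/0.5) / 3 = 0.31 in/h.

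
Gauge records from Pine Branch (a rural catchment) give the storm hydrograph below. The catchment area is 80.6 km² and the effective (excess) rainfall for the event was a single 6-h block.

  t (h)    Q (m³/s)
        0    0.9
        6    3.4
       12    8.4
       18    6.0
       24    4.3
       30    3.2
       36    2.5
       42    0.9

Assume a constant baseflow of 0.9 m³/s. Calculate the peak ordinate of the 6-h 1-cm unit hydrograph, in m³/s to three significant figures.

U_p ≈ 12.5 m³/s

Direct runoff: 0.0, 2.5, 7.5, 5.1, 3.4, 2.3, 1.6, 0.0 m³/s; ΣQ_DR = 22.40 m³/s, peak = 7.5 m³/s.
Runoff depth d = ΣQ_DR·Δt / A = 22.40 × 21600 / (80.6 km²) = 6.003 mm.
The 1-cm UH is the DRH scaled by (10 mm)/d, so U_p = 7.5 × 10/6.003 = 12.5 m³/s.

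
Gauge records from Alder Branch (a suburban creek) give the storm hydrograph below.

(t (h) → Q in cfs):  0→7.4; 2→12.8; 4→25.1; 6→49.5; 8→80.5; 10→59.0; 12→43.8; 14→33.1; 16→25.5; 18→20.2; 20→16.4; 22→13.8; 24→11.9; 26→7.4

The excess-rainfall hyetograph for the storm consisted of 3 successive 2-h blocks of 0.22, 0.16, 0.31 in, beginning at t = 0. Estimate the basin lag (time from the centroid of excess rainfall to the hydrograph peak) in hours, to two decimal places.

t_L ≈ 4.74 h

Centroid of excess rainfall: t_c = Σ P_i·t̄_i / ΣP_i = 3.2609 h (block centres at 1, 3, 5 h).
Hydrograph peak occurs at t = 8 h, so basin lag t_L = 8 − 3.2609 = 4.74 h.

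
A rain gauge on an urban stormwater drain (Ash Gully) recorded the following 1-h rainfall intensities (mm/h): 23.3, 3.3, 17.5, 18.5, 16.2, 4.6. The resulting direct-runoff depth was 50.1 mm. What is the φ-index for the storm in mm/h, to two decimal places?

Only the 4 blocks with intensity above φ contribute runoff: 23.3, 17.5, 18.5, 16.2 mm/h.
Σ(I−φ)·Δt = d  ⇒  (23.3+17.5+18.5+16.2 − 4φ)·1 = 50.1
φ = (75.50 − 50.1/1) / 4 = 6.35 mm/h.

φ ≈ 6.35 mm/h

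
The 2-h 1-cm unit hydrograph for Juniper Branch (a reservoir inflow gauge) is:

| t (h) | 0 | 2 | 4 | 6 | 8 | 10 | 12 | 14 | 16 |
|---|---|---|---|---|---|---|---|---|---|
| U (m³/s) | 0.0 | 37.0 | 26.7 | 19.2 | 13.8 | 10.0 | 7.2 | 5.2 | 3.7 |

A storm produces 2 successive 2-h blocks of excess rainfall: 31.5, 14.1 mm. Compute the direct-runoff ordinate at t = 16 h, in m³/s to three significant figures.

By discrete convolution, Q_j = Σ (P_i / 10 mm) · U_{j−i}.
At t = 16 h (j=8): Q = (31.5/10)·3.7 + (14.1/10)·5.2 = 19.0 m³/s.

Q ≈ 19.0 m³/s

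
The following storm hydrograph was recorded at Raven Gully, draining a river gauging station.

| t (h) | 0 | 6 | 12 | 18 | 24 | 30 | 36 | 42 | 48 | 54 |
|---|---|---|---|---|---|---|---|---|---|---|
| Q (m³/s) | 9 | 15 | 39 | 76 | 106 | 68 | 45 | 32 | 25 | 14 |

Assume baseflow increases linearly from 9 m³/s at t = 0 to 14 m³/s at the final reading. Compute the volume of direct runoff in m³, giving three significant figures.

Direct-runoff ordinates (Q − Q_b): 0.00, 5.44, 28.89, 65.33, 94.78, 56.22, 32.67, 19.11, 11.56, 0.00 m³/s.
ΣQ_DR = 314.0 m³/s.
With Δt = 6 h = 21600 s, V = ΣQ_DR · Δt = 314.0 × 21600 = 6.78 × 10^6 m³.

V ≈ 6.78 × 10^6 m³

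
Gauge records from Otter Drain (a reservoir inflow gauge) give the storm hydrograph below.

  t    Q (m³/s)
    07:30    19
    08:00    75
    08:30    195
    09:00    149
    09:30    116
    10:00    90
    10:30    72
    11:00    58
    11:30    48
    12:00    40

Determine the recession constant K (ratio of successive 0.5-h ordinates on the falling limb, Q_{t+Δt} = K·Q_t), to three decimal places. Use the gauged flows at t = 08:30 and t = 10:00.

Using the recession-limb readings at t = 08:30 and t = 10:00: Q falls from 195 to 90 m³/s over 3 intervals.
K = (Q₂/Q₁)^(1/3) = (90/195)^(1/3) = 0.773.

K ≈ 0.773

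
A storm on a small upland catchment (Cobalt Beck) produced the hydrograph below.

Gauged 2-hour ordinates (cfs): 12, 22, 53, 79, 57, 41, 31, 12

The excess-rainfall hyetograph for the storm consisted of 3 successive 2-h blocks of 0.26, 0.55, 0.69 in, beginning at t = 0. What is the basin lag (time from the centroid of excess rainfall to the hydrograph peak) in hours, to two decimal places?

t_L ≈ 2.43 h

Centroid of excess rainfall: t_c = Σ P_i·t̄_i / ΣP_i = 3.5733 h (block centres at 1, 3, 5 h).
Hydrograph peak occurs at t = 6 h, so basin lag t_L = 6 − 3.5733 = 2.43 h.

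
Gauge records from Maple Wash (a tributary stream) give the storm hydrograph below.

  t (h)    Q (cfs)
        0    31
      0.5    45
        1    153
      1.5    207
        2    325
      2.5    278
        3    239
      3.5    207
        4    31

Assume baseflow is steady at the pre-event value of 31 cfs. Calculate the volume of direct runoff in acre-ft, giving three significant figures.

Direct-runoff ordinates (Q − Q_b): 0.0, 14.0, 122.0, 176.0, 294.0, 247.0, 208.0, 176.0, 0.0 cfs.
ΣQ_DR = 1237 cfs.
With Δt = 0.5 h = 1800 s, V = ΣQ_DR · Δt = 1237 × 1800 = 2.23 × 10^6 ft³ = 51.1 acre-ft.

V ≈ 51.1 acre-ft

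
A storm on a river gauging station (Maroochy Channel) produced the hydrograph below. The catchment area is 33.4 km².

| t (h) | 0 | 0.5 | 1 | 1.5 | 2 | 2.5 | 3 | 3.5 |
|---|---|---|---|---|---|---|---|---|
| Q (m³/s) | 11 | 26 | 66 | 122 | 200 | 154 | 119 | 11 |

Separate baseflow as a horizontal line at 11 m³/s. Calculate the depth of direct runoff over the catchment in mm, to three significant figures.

Direct runoff: 0.0, 15.0, 55.0, 111.0, 189.0, 143.0, 108.0, 0.0 m³/s; ΣQ_DR = 621.0 m³/s.
V = ΣQ_DR · Δt = 621.0 × 1800 s = 1.118 × 10^6 m³.
Over A = 33.4 km², depth = V / A = 33.5 mm.

d ≈ 33.5 mm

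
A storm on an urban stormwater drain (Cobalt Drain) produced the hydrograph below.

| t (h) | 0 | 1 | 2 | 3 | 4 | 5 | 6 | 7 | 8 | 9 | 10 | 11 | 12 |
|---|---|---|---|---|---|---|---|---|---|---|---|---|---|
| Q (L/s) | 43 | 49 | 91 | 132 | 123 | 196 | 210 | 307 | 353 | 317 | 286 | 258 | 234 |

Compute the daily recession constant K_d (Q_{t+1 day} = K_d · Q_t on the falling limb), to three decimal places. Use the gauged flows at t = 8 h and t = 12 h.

Between t = 8 h and t = 12 h the flow falls from 353 to 234 L/s over 4×1 h = 4 h.
Per-interval ratio K = (234/353)^(1/4) = 0.9023; K_d = K^(24/1) = 0.085.

K_d ≈ 0.085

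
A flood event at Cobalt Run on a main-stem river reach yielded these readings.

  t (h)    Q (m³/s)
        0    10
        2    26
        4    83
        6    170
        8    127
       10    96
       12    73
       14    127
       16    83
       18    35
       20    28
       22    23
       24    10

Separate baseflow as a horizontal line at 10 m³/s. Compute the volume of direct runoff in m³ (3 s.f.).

V ≈ 5.48 × 10^6 m³

Direct-runoff ordinates (Q − Q_b): 0.0, 16.0, 73.0, 160.0, 117.0, 86.0, 63.0, 117.0, 73.0, 25.0, 18.0, 13.0, 0.0 m³/s.
ΣQ_DR = 761.0 m³/s.
With Δt = 2 h = 7200 s, V = ΣQ_DR · Δt = 761.0 × 7200 = 5.48 × 10^6 m³.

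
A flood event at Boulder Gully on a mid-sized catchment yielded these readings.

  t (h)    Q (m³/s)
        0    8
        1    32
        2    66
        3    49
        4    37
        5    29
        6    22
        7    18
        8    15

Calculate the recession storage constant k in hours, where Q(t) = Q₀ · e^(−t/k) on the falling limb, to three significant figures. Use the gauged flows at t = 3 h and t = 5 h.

On the falling limb, Q drops from 49 to 29 m³/s between t = 3 h and t = 5 h (Δt = 2 h).
k = −Δt / ln(Q₂/Q₁) = −2 / ln(29/49) = 3.81 h.

k ≈ 3.81 h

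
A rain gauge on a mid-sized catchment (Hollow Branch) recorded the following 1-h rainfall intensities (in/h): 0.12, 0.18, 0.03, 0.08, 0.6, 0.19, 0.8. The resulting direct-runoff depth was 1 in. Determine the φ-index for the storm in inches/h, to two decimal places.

Only the 2 blocks with intensity above φ contribute runoff: 0.6, 0.8 in/h.
Σ(I−φ)·Δt = d  ⇒  (0.6+0.8 − 2φ)·1 = 1
φ = (1.400 − 1/1) / 2 = 0.20 in/h.

φ ≈ 0.20 in/h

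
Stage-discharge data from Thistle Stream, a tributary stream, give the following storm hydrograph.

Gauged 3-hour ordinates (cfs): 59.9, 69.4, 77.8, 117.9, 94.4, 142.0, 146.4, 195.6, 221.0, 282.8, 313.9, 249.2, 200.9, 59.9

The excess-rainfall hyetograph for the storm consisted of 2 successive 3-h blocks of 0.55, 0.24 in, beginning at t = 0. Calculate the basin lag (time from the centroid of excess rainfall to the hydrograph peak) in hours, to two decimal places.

t_L ≈ 27.59 h

Centroid of excess rainfall: t_c = Σ P_i·t̄_i / ΣP_i = 2.4114 h (block centres at 1.5, 4.5 h).
Hydrograph peak occurs at t = 30 h, so basin lag t_L = 30 − 2.4114 = 27.59 h.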